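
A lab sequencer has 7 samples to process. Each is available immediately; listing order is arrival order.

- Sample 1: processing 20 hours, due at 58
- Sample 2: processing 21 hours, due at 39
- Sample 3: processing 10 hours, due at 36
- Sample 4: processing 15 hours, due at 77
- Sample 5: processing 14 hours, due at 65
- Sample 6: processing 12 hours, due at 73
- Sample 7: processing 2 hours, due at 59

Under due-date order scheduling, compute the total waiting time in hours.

291

EDD (increasing due date): Sample 3 Sample 2 Sample 1 Sample 7 Sample 5 Sample 6 Sample 4.
Sample 3: waits 0, runs 0→10
Sample 2: waits 10, runs 10→31
Sample 1: waits 31, runs 31→51
Sample 7: waits 51, runs 51→53
Sample 5: waits 53, runs 53→67
Sample 6: waits 67, runs 67→79
Sample 4: waits 79, runs 79→94
Sum = 0+10+31+51+53+67+79 = 291.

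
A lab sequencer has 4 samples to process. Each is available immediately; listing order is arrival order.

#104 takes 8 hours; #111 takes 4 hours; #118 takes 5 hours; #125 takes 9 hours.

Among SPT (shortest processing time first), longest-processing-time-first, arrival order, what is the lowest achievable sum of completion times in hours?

SPT (increasing processing time): #111 #118 #104 #125.
#111: 0→4
#118: 4→9
#104: 9→17
#125: 17→26
Sum = 4+9+17+26 = 56.
LPT (decreasing processing time): #125 #104 #118 #111.
#125: 0→9
#104: 9→17
#118: 17→22
#111: 22→26
Sum = 9+17+22+26 = 74.
FIFO (arrival order): #104 #111 #118 #125.
#104: 0→8
#111: 8→12
#118: 12→17
#125: 17→26
Sum = 8+12+17+26 = 63.
SPT 56, LPT 74, FIFO 63 → minimum 56.

56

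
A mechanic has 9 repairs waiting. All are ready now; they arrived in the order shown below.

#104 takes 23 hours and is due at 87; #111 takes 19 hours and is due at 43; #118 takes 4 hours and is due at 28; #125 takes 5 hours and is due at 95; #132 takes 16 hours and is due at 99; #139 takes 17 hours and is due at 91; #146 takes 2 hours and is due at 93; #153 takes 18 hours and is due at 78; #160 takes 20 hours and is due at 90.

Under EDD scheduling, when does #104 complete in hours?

EDD (increasing due date): #118 #111 #153 #104 #160 #139 #146 #125 #132.
#118: 0→4
#111: 4→23
#153: 23→41
#104: 41→64

64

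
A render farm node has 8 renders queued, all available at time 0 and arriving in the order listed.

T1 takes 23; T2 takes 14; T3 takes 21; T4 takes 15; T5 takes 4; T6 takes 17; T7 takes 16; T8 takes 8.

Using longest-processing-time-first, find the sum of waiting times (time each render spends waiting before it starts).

517

LPT (decreasing processing time): T1 T3 T6 T7 T4 T2 T8 T5.
T1: waits 0, runs 0→23
T3: waits 23, runs 23→44
T6: waits 44, runs 44→61
T7: waits 61, runs 61→77
T4: waits 77, runs 77→92
T2: waits 92, runs 92→106
T8: waits 106, runs 106→114
T5: waits 114, runs 114→118
Sum = 0+23+44+61+77+92+106+114 = 517.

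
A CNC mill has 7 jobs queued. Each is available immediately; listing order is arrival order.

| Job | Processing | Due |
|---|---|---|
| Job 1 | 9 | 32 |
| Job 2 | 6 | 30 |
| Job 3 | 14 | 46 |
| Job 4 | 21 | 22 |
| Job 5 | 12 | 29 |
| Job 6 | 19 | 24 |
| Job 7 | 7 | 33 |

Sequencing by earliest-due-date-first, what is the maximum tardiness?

EDD (increasing due date): Job 4 Job 6 Job 5 Job 2 Job 1 Job 7 Job 3.
Job 4: 0→21, due 22, tardiness 0
Job 6: 21→40, due 24, tardiness 16
Job 5: 40→52, due 29, tardiness 23
Job 2: 52→58, due 30, tardiness 28
Job 1: 58→67, due 32, tardiness 35
Job 7: 67→74, due 33, tardiness 41
Job 3: 74→88, due 46, tardiness 42
Maximum = 42.

42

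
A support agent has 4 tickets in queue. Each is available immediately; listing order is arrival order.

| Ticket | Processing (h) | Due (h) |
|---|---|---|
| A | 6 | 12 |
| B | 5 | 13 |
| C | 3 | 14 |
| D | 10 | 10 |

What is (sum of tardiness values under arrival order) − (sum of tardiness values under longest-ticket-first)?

FIFO (arrival order): A B C D.
A: 0→6, due 12, tardiness 0
B: 6→11, due 13, tardiness 0
C: 11→14, due 14, tardiness 0
D: 14→24, due 10, tardiness 14
Sum = 0+0+0+14 = 14.
LPT (decreasing processing time): D A B C.
D: 0→10, due 10, tardiness 0
A: 10→16, due 12, tardiness 4
B: 16→21, due 13, tardiness 8
C: 21→24, due 14, tardiness 10
Sum = 0+4+8+10 = 22.
Difference = 14 − 22 = -8.

-8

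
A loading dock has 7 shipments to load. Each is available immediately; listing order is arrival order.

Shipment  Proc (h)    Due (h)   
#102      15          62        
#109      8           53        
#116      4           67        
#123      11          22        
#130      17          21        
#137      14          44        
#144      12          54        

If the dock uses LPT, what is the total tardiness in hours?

91

LPT (decreasing processing time): #130 #102 #137 #144 #123 #109 #116.
#130: 0→17, due 21, tardiness 0
#102: 17→32, due 62, tardiness 0
#137: 32→46, due 44, tardiness 2
#144: 46→58, due 54, tardiness 4
#123: 58→69, due 22, tardiness 47
#109: 69→77, due 53, tardiness 24
#116: 77→81, due 67, tardiness 14
Sum = 0+0+2+4+47+24+14 = 91.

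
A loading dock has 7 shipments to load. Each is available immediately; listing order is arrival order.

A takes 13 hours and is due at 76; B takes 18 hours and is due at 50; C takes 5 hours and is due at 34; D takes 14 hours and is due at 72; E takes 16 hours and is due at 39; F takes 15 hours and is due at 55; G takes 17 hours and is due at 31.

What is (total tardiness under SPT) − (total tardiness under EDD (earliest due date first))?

64

SPT (increasing processing time): C A D F E G B.
C: 0→5, due 34, tardiness 0
A: 5→18, due 76, tardiness 0
D: 18→32, due 72, tardiness 0
F: 32→47, due 55, tardiness 0
E: 47→63, due 39, tardiness 24
G: 63→80, due 31, tardiness 49
B: 80→98, due 50, tardiness 48
Sum = 0+0+0+0+24+49+48 = 121.
EDD (increasing due date): G C E B F D A.
G: 0→17, due 31, tardiness 0
C: 17→22, due 34, tardiness 0
E: 22→38, due 39, tardiness 0
B: 38→56, due 50, tardiness 6
F: 56→71, due 55, tardiness 16
D: 71→85, due 72, tardiness 13
A: 85→98, due 76, tardiness 22
Sum = 0+0+0+6+16+13+22 = 57.
Difference = 121 − 57 = 64.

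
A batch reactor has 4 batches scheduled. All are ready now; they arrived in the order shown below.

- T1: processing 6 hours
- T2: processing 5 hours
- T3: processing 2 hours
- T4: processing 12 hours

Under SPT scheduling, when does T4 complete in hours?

SPT (increasing processing time): T3 T2 T1 T4.
T3: 0→2
T2: 2→7
T1: 7→13
T4: 13→25

25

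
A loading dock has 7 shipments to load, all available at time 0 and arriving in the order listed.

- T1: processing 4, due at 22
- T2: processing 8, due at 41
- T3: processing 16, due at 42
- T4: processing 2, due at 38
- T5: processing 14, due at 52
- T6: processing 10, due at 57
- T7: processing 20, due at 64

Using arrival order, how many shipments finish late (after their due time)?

FIFO (arrival order): T1 T2 T3 T4 T5 T6 T7.
T1: 0→4, due 22, tardiness 0
T2: 4→12, due 41, tardiness 0
T3: 12→28, due 42, tardiness 0
T4: 28→30, due 38, tardiness 0
T5: 30→44, due 52, tardiness 0
T6: 44→54, due 57, tardiness 0
T7: 54→74, due 64, tardiness 10
Late shipments: 1.

1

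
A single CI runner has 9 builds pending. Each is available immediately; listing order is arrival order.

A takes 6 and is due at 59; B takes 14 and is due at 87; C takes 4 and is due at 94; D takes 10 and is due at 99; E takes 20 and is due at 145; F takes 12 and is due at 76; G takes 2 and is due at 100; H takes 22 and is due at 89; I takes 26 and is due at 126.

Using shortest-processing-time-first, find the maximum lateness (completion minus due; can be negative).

SPT (increasing processing time): G C A D F B E H I.
G: 0→2, due 100, lateness -98
C: 2→6, due 94, lateness -88
A: 6→12, due 59, lateness -47
D: 12→22, due 99, lateness -77
F: 22→34, due 76, lateness -42
B: 34→48, due 87, lateness -39
E: 48→68, due 145, lateness -77
H: 68→90, due 89, lateness 1
I: 90→116, due 126, lateness -10
Maximum = 1.

1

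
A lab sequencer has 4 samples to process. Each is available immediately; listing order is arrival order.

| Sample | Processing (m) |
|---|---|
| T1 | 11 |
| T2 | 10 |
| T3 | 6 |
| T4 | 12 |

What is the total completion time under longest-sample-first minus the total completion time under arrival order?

9

LPT (decreasing processing time): T4 T1 T2 T3.
T4: 0→12
T1: 12→23
T2: 23→33
T3: 33→39
Sum = 12+23+33+39 = 107.
FIFO (arrival order): T1 T2 T3 T4.
T1: 0→11
T2: 11→21
T3: 21→27
T4: 27→39
Sum = 11+21+27+39 = 98.
Difference = 107 − 98 = 9.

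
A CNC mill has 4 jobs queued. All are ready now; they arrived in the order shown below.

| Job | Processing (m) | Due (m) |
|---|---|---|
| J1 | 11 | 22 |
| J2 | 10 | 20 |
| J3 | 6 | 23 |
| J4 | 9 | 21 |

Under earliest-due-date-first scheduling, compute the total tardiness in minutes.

21

EDD (increasing due date): J2 J4 J1 J3.
J2: 0→10, due 20, tardiness 0
J4: 10→19, due 21, tardiness 0
J1: 19→30, due 22, tardiness 8
J3: 30→36, due 23, tardiness 13
Sum = 0+0+8+13 = 21.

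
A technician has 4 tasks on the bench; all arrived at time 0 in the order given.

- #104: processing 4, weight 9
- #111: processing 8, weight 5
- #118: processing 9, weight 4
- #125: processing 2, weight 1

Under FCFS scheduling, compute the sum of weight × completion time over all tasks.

FIFO (arrival order): #104 #111 #118 #125.
#104: finishes 4, weight 9, w·C = 36
#111: finishes 12, weight 5, w·C = 60
#118: finishes 21, weight 4, w·C = 84
#125: finishes 23, weight 1, w·C = 23
Sum = 36+60+84+23 = 203.

203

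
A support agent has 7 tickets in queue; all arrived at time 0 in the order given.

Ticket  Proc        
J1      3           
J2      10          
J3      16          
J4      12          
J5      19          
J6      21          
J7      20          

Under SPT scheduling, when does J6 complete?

101

SPT (increasing processing time): J1 J2 J4 J3 J5 J7 J6.
J1: 0→3
J2: 3→13
J4: 13→25
J3: 25→41
J5: 41→60
J7: 60→80
J6: 80→101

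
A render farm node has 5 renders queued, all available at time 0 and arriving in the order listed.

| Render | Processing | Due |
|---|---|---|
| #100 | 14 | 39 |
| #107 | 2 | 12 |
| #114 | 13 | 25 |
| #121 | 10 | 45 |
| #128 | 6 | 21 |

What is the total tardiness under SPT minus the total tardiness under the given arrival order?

-20

SPT (increasing processing time): #107 #128 #121 #114 #100.
#107: 0→2, due 12, tardiness 0
#128: 2→8, due 21, tardiness 0
#121: 8→18, due 45, tardiness 0
#114: 18→31, due 25, tardiness 6
#100: 31→45, due 39, tardiness 6
Sum = 0+0+0+6+6 = 12.
FIFO (arrival order): #100 #107 #114 #121 #128.
#100: 0→14, due 39, tardiness 0
#107: 14→16, due 12, tardiness 4
#114: 16→29, due 25, tardiness 4
#121: 29→39, due 45, tardiness 0
#128: 39→45, due 21, tardiness 24
Sum = 0+4+4+0+24 = 32.
Difference = 12 − 32 = -20.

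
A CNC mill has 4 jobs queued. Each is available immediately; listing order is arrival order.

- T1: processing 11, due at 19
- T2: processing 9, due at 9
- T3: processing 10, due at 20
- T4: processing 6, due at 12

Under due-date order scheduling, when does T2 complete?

EDD (increasing due date): T2 T4 T1 T3.
T2: 0→9

9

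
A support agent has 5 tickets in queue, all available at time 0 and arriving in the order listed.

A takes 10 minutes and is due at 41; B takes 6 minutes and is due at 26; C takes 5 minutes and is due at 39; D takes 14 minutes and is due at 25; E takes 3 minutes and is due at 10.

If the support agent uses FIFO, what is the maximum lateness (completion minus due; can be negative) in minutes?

28

FIFO (arrival order): A B C D E.
A: 0→10, due 41, lateness -31
B: 10→16, due 26, lateness -10
C: 16→21, due 39, lateness -18
D: 21→35, due 25, lateness 10
E: 35→38, due 10, lateness 28
Maximum = 28.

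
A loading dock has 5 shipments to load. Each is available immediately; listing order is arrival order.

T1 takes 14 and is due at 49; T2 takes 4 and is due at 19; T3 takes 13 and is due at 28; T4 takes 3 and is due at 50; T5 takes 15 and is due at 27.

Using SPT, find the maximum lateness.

22

SPT (increasing processing time): T4 T2 T3 T1 T5.
T4: 0→3, due 50, lateness -47
T2: 3→7, due 19, lateness -12
T3: 7→20, due 28, lateness -8
T1: 20→34, due 49, lateness -15
T5: 34→49, due 27, lateness 22
Maximum = 22.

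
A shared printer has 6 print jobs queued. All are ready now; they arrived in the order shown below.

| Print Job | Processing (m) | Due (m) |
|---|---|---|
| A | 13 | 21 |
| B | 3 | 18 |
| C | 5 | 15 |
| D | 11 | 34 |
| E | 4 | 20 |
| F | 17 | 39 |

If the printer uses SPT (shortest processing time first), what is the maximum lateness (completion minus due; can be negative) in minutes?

SPT (increasing processing time): B E C D A F.
B: 0→3, due 18, lateness -15
E: 3→7, due 20, lateness -13
C: 7→12, due 15, lateness -3
D: 12→23, due 34, lateness -11
A: 23→36, due 21, lateness 15
F: 36→53, due 39, lateness 14
Maximum = 15.

15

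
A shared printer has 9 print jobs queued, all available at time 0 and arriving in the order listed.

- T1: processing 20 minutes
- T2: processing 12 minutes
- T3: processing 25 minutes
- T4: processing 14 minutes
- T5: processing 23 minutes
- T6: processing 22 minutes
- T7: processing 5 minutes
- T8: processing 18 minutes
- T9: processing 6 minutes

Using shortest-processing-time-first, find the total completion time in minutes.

568

SPT (increasing processing time): T7 T9 T2 T4 T8 T1 T6 T5 T3.
T7: 0→5
T9: 5→11
T2: 11→23
T4: 23→37
T8: 37→55
T1: 55→75
T6: 75→97
T5: 97→120
T3: 120→145
Sum = 5+11+23+37+55+75+97+120+145 = 568.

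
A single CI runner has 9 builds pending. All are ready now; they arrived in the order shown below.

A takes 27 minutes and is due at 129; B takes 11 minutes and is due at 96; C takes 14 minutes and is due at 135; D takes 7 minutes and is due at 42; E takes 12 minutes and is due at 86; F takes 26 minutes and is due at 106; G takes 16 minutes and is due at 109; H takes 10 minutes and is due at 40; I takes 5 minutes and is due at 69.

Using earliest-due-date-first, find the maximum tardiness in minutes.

EDD (increasing due date): H D I E B F G A C.
H: 0→10, due 40, tardiness 0
D: 10→17, due 42, tardiness 0
I: 17→22, due 69, tardiness 0
E: 22→34, due 86, tardiness 0
B: 34→45, due 96, tardiness 0
F: 45→71, due 106, tardiness 0
G: 71→87, due 109, tardiness 0
A: 87→114, due 129, tardiness 0
C: 114→128, due 135, tardiness 0
Maximum = 0.

0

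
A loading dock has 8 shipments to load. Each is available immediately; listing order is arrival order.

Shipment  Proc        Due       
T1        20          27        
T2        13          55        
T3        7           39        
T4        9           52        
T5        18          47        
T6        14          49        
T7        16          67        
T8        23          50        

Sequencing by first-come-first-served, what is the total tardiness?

153

FIFO (arrival order): T1 T2 T3 T4 T5 T6 T7 T8.
T1: 0→20, due 27, tardiness 0
T2: 20→33, due 55, tardiness 0
T3: 33→40, due 39, tardiness 1
T4: 40→49, due 52, tardiness 0
T5: 49→67, due 47, tardiness 20
T6: 67→81, due 49, tardiness 32
T7: 81→97, due 67, tardiness 30
T8: 97→120, due 50, tardiness 70
Sum = 0+0+1+0+20+32+30+70 = 153.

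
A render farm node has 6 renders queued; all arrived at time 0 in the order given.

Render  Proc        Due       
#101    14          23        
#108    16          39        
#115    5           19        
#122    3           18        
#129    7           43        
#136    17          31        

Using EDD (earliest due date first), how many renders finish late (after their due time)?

3

EDD (increasing due date): #122 #115 #101 #136 #108 #129.
#122: 0→3, due 18, tardiness 0
#115: 3→8, due 19, tardiness 0
#101: 8→22, due 23, tardiness 0
#136: 22→39, due 31, tardiness 8
#108: 39→55, due 39, tardiness 16
#129: 55→62, due 43, tardiness 19
Late renders: 3.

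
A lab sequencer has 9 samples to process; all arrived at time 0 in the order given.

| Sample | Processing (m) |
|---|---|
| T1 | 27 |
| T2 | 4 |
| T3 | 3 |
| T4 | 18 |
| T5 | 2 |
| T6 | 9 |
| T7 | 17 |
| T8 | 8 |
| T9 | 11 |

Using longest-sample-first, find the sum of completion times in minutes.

669

LPT (decreasing processing time): T1 T4 T7 T9 T6 T8 T2 T3 T5.
T1: 0→27
T4: 27→45
T7: 45→62
T9: 62→73
T6: 73→82
T8: 82→90
T2: 90→94
T3: 94→97
T5: 97→99
Sum = 27+45+62+73+82+90+94+97+99 = 669.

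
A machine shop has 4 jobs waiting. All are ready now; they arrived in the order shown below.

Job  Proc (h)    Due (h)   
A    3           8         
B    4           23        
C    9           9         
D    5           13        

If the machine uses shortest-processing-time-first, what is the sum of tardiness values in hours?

SPT (increasing processing time): A B D C.
A: 0→3, due 8, tardiness 0
B: 3→7, due 23, tardiness 0
D: 7→12, due 13, tardiness 0
C: 12→21, due 9, tardiness 12
Sum = 0+0+0+12 = 12.

12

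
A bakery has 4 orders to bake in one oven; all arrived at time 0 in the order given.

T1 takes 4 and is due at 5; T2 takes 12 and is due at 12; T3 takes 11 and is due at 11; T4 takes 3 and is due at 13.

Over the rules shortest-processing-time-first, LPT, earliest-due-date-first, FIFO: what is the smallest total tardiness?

SPT (increasing processing time): T4 T1 T3 T2.
T4: 0→3, due 13, tardiness 0
T1: 3→7, due 5, tardiness 2
T3: 7→18, due 11, tardiness 7
T2: 18→30, due 12, tardiness 18
Sum = 0+2+7+18 = 27.
LPT (decreasing processing time): T2 T3 T1 T4.
T2: 0→12, due 12, tardiness 0
T3: 12→23, due 11, tardiness 12
T1: 23→27, due 5, tardiness 22
T4: 27→30, due 13, tardiness 17
Sum = 0+12+22+17 = 51.
EDD (increasing due date): T1 T3 T2 T4.
T1: 0→4, due 5, tardiness 0
T3: 4→15, due 11, tardiness 4
T2: 15→27, due 12, tardiness 15
T4: 27→30, due 13, tardiness 17
Sum = 0+4+15+17 = 36.
FIFO (arrival order): T1 T2 T3 T4.
T1: 0→4, due 5, tardiness 0
T2: 4→16, due 12, tardiness 4
T3: 16→27, due 11, tardiness 16
T4: 27→30, due 13, tardiness 17
Sum = 0+4+16+17 = 37.
SPT 27, LPT 51, EDD 36, FIFO 37 → minimum 27.

27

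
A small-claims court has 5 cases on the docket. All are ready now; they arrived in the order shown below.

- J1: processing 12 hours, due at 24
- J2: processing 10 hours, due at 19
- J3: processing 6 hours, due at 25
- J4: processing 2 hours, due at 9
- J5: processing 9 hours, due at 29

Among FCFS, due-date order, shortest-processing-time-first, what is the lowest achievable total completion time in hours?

93

FIFO (arrival order): J1 J2 J3 J4 J5.
J1: 0→12
J2: 12→22
J3: 22→28
J4: 28→30
J5: 30→39
Sum = 12+22+28+30+39 = 131.
EDD (increasing due date): J4 J2 J1 J3 J5.
J4: 0→2
J2: 2→12
J1: 12→24
J3: 24→30
J5: 30→39
Sum = 2+12+24+30+39 = 107.
SPT (increasing processing time): J4 J3 J5 J2 J1.
J4: 0→2
J3: 2→8
J5: 8→17
J2: 17→27
J1: 27→39
Sum = 2+8+17+27+39 = 93.
FIFO 131, EDD 107, SPT 93 → minimum 93.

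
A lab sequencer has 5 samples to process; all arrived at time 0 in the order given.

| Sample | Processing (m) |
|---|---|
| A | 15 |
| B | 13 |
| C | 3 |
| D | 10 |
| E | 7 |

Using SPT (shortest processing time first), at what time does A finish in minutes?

SPT (increasing processing time): C E D B A.
C: 0→3
E: 3→10
D: 10→20
B: 20→33
A: 33→48

48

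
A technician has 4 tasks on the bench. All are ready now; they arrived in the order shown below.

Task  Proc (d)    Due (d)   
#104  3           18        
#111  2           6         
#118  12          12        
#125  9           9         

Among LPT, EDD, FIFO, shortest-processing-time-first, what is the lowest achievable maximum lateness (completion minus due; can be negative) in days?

LPT (decreasing processing time): #118 #125 #104 #111.
#118: 0→12, due 12, lateness 0
#125: 12→21, due 9, lateness 12
#104: 21→24, due 18, lateness 6
#111: 24→26, due 6, lateness 20
Maximum = 20.
EDD (increasing due date): #111 #125 #118 #104.
#111: 0→2, due 6, lateness -4
#125: 2→11, due 9, lateness 2
#118: 11→23, due 12, lateness 11
#104: 23→26, due 18, lateness 8
Maximum = 11.
FIFO (arrival order): #104 #111 #118 #125.
#104: 0→3, due 18, lateness -15
#111: 3→5, due 6, lateness -1
#118: 5→17, due 12, lateness 5
#125: 17→26, due 9, lateness 17
Maximum = 17.
SPT (increasing processing time): #111 #104 #125 #118.
#111: 0→2, due 6, lateness -4
#104: 2→5, due 18, lateness -13
#125: 5→14, due 9, lateness 5
#118: 14→26, due 12, lateness 14
Maximum = 14.
LPT 20, EDD 11, FIFO 17, SPT 14 → minimum 11.

11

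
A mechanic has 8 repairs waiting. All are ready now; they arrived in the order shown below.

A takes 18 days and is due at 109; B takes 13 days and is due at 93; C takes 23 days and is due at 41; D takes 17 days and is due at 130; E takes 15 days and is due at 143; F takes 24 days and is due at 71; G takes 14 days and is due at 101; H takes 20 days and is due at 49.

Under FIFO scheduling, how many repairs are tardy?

FIFO (arrival order): A B C D E F G H.
A: 0→18, due 109, tardiness 0
B: 18→31, due 93, tardiness 0
C: 31→54, due 41, tardiness 13
D: 54→71, due 130, tardiness 0
E: 71→86, due 143, tardiness 0
F: 86→110, due 71, tardiness 39
G: 110→124, due 101, tardiness 23
H: 124→144, due 49, tardiness 95
Late repairs: 4.

4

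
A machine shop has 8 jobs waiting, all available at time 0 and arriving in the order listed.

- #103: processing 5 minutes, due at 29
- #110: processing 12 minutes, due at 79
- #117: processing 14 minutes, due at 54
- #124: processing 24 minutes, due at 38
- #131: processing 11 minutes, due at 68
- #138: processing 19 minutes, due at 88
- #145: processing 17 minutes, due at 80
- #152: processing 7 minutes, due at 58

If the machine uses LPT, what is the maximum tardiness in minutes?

LPT (decreasing processing time): #124 #138 #145 #117 #110 #131 #152 #103.
#124: 0→24, due 38, tardiness 0
#138: 24→43, due 88, tardiness 0
#145: 43→60, due 80, tardiness 0
#117: 60→74, due 54, tardiness 20
#110: 74→86, due 79, tardiness 7
#131: 86→97, due 68, tardiness 29
#152: 97→104, due 58, tardiness 46
#103: 104→109, due 29, tardiness 80
Maximum = 80.

80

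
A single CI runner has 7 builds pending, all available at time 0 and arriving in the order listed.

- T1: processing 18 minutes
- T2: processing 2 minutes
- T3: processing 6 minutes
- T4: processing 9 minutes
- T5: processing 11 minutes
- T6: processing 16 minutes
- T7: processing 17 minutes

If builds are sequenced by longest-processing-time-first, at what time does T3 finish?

77

LPT (decreasing processing time): T1 T7 T6 T5 T4 T3 T2.
T1: 0→18
T7: 18→35
T6: 35→51
T5: 51→62
T4: 62→71
T3: 71→77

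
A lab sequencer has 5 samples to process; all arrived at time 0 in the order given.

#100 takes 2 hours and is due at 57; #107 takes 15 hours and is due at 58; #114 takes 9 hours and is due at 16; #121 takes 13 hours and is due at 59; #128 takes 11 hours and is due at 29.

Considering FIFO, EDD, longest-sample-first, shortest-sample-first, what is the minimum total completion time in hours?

120

FIFO (arrival order): #100 #107 #114 #121 #128.
#100: 0→2
#107: 2→17
#114: 17→26
#121: 26→39
#128: 39→50
Sum = 2+17+26+39+50 = 134.
EDD (increasing due date): #114 #128 #100 #107 #121.
#114: 0→9
#128: 9→20
#100: 20→22
#107: 22→37
#121: 37→50
Sum = 9+20+22+37+50 = 138.
LPT (decreasing processing time): #107 #121 #128 #114 #100.
#107: 0→15
#121: 15→28
#128: 28→39
#114: 39→48
#100: 48→50
Sum = 15+28+39+48+50 = 180.
SPT (increasing processing time): #100 #114 #128 #121 #107.
#100: 0→2
#114: 2→11
#128: 11→22
#121: 22→35
#107: 35→50
Sum = 2+11+22+35+50 = 120.
FIFO 134, EDD 138, LPT 180, SPT 120 → minimum 120.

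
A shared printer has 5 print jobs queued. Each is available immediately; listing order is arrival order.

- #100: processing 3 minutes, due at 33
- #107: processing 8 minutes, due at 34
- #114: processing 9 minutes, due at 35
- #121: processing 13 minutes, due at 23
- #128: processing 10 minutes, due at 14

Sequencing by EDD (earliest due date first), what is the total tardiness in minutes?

EDD (increasing due date): #128 #121 #100 #107 #114.
#128: 0→10, due 14, tardiness 0
#121: 10→23, due 23, tardiness 0
#100: 23→26, due 33, tardiness 0
#107: 26→34, due 34, tardiness 0
#114: 34→43, due 35, tardiness 8
Sum = 0+0+0+0+8 = 8.

8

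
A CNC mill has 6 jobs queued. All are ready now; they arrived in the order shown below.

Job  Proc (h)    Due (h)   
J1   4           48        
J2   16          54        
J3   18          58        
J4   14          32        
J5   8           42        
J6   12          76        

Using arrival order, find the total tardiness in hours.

38

FIFO (arrival order): J1 J2 J3 J4 J5 J6.
J1: 0→4, due 48, tardiness 0
J2: 4→20, due 54, tardiness 0
J3: 20→38, due 58, tardiness 0
J4: 38→52, due 32, tardiness 20
J5: 52→60, due 42, tardiness 18
J6: 60→72, due 76, tardiness 0
Sum = 0+0+0+20+18+0 = 38.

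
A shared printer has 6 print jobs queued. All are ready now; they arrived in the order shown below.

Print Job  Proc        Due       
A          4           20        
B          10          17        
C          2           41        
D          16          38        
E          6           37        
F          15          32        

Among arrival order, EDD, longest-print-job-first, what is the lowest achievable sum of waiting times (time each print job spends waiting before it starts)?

FIFO (arrival order): A B C D E F.
A: waits 0, runs 0→4
B: waits 4, runs 4→14
C: waits 14, runs 14→16
D: waits 16, runs 16→32
E: waits 32, runs 32→38
F: waits 38, runs 38→53
Sum = 0+4+14+16+32+38 = 104.
EDD (increasing due date): B A F E D C.
B: waits 0, runs 0→10
A: waits 10, runs 10→14
F: waits 14, runs 14→29
E: waits 29, runs 29→35
D: waits 35, runs 35→51
C: waits 51, runs 51→53
Sum = 0+10+14+29+35+51 = 139.
LPT (decreasing processing time): D F B E A C.
D: waits 0, runs 0→16
F: waits 16, runs 16→31
B: waits 31, runs 31→41
E: waits 41, runs 41→47
A: waits 47, runs 47→51
C: waits 51, runs 51→53
Sum = 0+16+31+41+47+51 = 186.
FIFO 104, EDD 139, LPT 186 → minimum 104.

104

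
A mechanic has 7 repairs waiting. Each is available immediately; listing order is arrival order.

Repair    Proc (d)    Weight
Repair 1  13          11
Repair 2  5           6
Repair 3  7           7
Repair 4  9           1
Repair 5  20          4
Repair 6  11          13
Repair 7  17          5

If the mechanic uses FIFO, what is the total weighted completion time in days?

1931

FIFO (arrival order): Repair 1 Repair 2 Repair 3 Repair 4 Repair 5 Repair 6 Repair 7.
Repair 1: finishes 13, weight 11, w·C = 143
Repair 2: finishes 18, weight 6, w·C = 108
Repair 3: finishes 25, weight 7, w·C = 175
Repair 4: finishes 34, weight 1, w·C = 34
Repair 5: finishes 54, weight 4, w·C = 216
Repair 6: finishes 65, weight 13, w·C = 845
Repair 7: finishes 82, weight 5, w·C = 410
Sum = 143+108+175+34+216+845+410 = 1931.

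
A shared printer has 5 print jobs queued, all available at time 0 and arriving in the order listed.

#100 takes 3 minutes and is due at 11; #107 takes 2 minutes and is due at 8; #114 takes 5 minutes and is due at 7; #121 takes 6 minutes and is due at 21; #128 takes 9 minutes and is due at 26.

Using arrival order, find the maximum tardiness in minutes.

FIFO (arrival order): #100 #107 #114 #121 #128.
#100: 0→3, due 11, tardiness 0
#107: 3→5, due 8, tardiness 0
#114: 5→10, due 7, tardiness 3
#121: 10→16, due 21, tardiness 0
#128: 16→25, due 26, tardiness 0
Maximum = 3.

3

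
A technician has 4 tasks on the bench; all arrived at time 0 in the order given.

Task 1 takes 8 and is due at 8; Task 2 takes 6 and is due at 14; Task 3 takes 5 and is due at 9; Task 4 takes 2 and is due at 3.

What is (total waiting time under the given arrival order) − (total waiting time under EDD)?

FIFO (arrival order): Task 1 Task 2 Task 3 Task 4.
Task 1: waits 0, runs 0→8
Task 2: waits 8, runs 8→14
Task 3: waits 14, runs 14→19
Task 4: waits 19, runs 19→21
Sum = 0+8+14+19 = 41.
EDD (increasing due date): Task 4 Task 1 Task 3 Task 2.
Task 4: waits 0, runs 0→2
Task 1: waits 2, runs 2→10
Task 3: waits 10, runs 10→15
Task 2: waits 15, runs 15→21
Sum = 0+2+10+15 = 27.
Difference = 41 − 27 = 14.

14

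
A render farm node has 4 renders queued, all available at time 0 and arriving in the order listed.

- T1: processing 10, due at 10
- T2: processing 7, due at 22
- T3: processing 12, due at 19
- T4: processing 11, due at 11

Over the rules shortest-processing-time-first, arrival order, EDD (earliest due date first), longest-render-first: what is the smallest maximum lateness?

18

SPT (increasing processing time): T2 T1 T4 T3.
T2: 0→7, due 22, lateness -15
T1: 7→17, due 10, lateness 7
T4: 17→28, due 11, lateness 17
T3: 28→40, due 19, lateness 21
Maximum = 21.
FIFO (arrival order): T1 T2 T3 T4.
T1: 0→10, due 10, lateness 0
T2: 10→17, due 22, lateness -5
T3: 17→29, due 19, lateness 10
T4: 29→40, due 11, lateness 29
Maximum = 29.
EDD (increasing due date): T1 T4 T3 T2.
T1: 0→10, due 10, lateness 0
T4: 10→21, due 11, lateness 10
T3: 21→33, due 19, lateness 14
T2: 33→40, due 22, lateness 18
Maximum = 18.
LPT (decreasing processing time): T3 T4 T1 T2.
T3: 0→12, due 19, lateness -7
T4: 12→23, due 11, lateness 12
T1: 23→33, due 10, lateness 23
T2: 33→40, due 22, lateness 18
Maximum = 23.
SPT 21, FIFO 29, EDD 18, LPT 23 → minimum 18.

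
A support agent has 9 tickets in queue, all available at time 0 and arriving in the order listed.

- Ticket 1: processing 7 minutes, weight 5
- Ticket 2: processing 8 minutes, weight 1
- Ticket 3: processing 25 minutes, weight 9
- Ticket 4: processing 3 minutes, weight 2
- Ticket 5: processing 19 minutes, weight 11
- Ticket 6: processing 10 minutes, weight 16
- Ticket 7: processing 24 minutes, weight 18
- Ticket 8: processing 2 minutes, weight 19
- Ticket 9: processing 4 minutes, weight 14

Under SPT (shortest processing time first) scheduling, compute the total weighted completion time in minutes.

SPT (increasing processing time): Ticket 8 Ticket 4 Ticket 9 Ticket 1 Ticket 2 Ticket 6 Ticket 5 Ticket 7 Ticket 3.
Ticket 8: finishes 2, weight 19, w·C = 38
Ticket 4: finishes 5, weight 2, w·C = 10
Ticket 9: finishes 9, weight 14, w·C = 126
Ticket 1: finishes 16, weight 5, w·C = 80
Ticket 2: finishes 24, weight 1, w·C = 24
Ticket 6: finishes 34, weight 16, w·C = 544
Ticket 5: finishes 53, weight 11, w·C = 583
Ticket 7: finishes 77, weight 18, w·C = 1386
Ticket 3: finishes 102, weight 9, w·C = 918
Sum = 38+10+126+80+24+544+583+1386+918 = 3709.

3709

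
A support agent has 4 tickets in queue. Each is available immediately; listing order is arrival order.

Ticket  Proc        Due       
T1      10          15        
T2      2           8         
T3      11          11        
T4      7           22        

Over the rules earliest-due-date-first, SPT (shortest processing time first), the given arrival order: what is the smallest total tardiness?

18

EDD (increasing due date): T2 T3 T1 T4.
T2: 0→2, due 8, tardiness 0
T3: 2→13, due 11, tardiness 2
T1: 13→23, due 15, tardiness 8
T4: 23→30, due 22, tardiness 8
Sum = 0+2+8+8 = 18.
SPT (increasing processing time): T2 T4 T1 T3.
T2: 0→2, due 8, tardiness 0
T4: 2→9, due 22, tardiness 0
T1: 9→19, due 15, tardiness 4
T3: 19→30, due 11, tardiness 19
Sum = 0+0+4+19 = 23.
FIFO (arrival order): T1 T2 T3 T4.
T1: 0→10, due 15, tardiness 0
T2: 10→12, due 8, tardiness 4
T3: 12→23, due 11, tardiness 12
T4: 23→30, due 22, tardiness 8
Sum = 0+4+12+8 = 24.
EDD 18, SPT 23, FIFO 24 → minimum 18.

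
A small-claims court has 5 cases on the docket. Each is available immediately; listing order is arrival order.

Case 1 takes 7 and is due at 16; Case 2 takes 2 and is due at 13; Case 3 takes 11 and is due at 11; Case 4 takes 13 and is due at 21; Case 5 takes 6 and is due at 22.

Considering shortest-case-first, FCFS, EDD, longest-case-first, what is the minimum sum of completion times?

SPT (increasing processing time): Case 2 Case 5 Case 1 Case 3 Case 4.
Case 2: 0→2
Case 5: 2→8
Case 1: 8→15
Case 3: 15→26
Case 4: 26→39
Sum = 2+8+15+26+39 = 90.
FIFO (arrival order): Case 1 Case 2 Case 3 Case 4 Case 5.
Case 1: 0→7
Case 2: 7→9
Case 3: 9→20
Case 4: 20→33
Case 5: 33→39
Sum = 7+9+20+33+39 = 108.
EDD (increasing due date): Case 3 Case 2 Case 1 Case 4 Case 5.
Case 3: 0→11
Case 2: 11→13
Case 1: 13→20
Case 4: 20→33
Case 5: 33→39
Sum = 11+13+20+33+39 = 116.
LPT (decreasing processing time): Case 4 Case 3 Case 1 Case 5 Case 2.
Case 4: 0→13
Case 3: 13→24
Case 1: 24→31
Case 5: 31→37
Case 2: 37→39
Sum = 13+24+31+37+39 = 144.
SPT 90, FIFO 108, EDD 116, LPT 144 → minimum 90.

90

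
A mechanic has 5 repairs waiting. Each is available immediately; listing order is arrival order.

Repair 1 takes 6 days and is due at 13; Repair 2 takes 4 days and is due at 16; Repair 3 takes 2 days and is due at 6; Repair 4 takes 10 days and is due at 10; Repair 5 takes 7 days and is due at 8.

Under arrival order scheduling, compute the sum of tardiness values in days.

39

FIFO (arrival order): Repair 1 Repair 2 Repair 3 Repair 4 Repair 5.
Repair 1: 0→6, due 13, tardiness 0
Repair 2: 6→10, due 16, tardiness 0
Repair 3: 10→12, due 6, tardiness 6
Repair 4: 12→22, due 10, tardiness 12
Repair 5: 22→29, due 8, tardiness 21
Sum = 0+0+6+12+21 = 39.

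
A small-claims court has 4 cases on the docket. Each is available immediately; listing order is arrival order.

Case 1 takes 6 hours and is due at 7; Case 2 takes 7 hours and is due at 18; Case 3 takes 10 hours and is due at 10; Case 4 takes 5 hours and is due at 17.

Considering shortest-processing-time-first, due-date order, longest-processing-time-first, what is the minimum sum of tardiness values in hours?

SPT (increasing processing time): Case 4 Case 1 Case 2 Case 3.
Case 4: 0→5, due 17, tardiness 0
Case 1: 5→11, due 7, tardiness 4
Case 2: 11→18, due 18, tardiness 0
Case 3: 18→28, due 10, tardiness 18
Sum = 0+4+0+18 = 22.
EDD (increasing due date): Case 1 Case 3 Case 4 Case 2.
Case 1: 0→6, due 7, tardiness 0
Case 3: 6→16, due 10, tardiness 6
Case 4: 16→21, due 17, tardiness 4
Case 2: 21→28, due 18, tardiness 10
Sum = 0+6+4+10 = 20.
LPT (decreasing processing time): Case 3 Case 2 Case 1 Case 4.
Case 3: 0→10, due 10, tardiness 0
Case 2: 10→17, due 18, tardiness 0
Case 1: 17→23, due 7, tardiness 16
Case 4: 23→28, due 17, tardiness 11
Sum = 0+0+16+11 = 27.
SPT 22, EDD 20, LPT 27 → minimum 20.

20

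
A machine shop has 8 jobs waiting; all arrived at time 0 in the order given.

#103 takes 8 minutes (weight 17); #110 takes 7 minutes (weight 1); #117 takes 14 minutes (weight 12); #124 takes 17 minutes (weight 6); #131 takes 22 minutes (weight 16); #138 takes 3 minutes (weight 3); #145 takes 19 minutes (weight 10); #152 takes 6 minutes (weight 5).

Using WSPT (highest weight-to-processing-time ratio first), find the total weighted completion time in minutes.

2822

WSPT (decreasing weight/processing-time ratio): #103 #138 #117 #152 #131 #145 #124 #110.
#103: finishes 8, weight 17, w·C = 136
#138: finishes 11, weight 3, w·C = 33
#117: finishes 25, weight 12, w·C = 300
#152: finishes 31, weight 5, w·C = 155
#131: finishes 53, weight 16, w·C = 848
#145: finishes 72, weight 10, w·C = 720
#124: finishes 89, weight 6, w·C = 534
#110: finishes 96, weight 1, w·C = 96
Sum = 136+33+300+155+848+720+534+96 = 2822.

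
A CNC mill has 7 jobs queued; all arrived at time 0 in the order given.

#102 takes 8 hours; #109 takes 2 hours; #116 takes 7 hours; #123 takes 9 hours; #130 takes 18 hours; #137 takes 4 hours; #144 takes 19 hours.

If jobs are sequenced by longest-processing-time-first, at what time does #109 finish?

LPT (decreasing processing time): #144 #130 #123 #102 #116 #137 #109.
#144: 0→19
#130: 19→37
#123: 37→46
#102: 46→54
#116: 54→61
#137: 61→65
#109: 65→67

67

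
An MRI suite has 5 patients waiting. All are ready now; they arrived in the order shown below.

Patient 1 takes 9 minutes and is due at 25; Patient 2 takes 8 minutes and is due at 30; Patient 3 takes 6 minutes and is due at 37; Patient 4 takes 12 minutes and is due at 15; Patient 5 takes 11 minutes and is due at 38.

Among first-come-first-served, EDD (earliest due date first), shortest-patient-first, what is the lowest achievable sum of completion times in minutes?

123

FIFO (arrival order): Patient 1 Patient 2 Patient 3 Patient 4 Patient 5.
Patient 1: 0→9
Patient 2: 9→17
Patient 3: 17→23
Patient 4: 23→35
Patient 5: 35→46
Sum = 9+17+23+35+46 = 130.
EDD (increasing due date): Patient 4 Patient 1 Patient 2 Patient 3 Patient 5.
Patient 4: 0→12
Patient 1: 12→21
Patient 2: 21→29
Patient 3: 29→35
Patient 5: 35→46
Sum = 12+21+29+35+46 = 143.
SPT (increasing processing time): Patient 3 Patient 2 Patient 1 Patient 5 Patient 4.
Patient 3: 0→6
Patient 2: 6→14
Patient 1: 14→23
Patient 5: 23→34
Patient 4: 34→46
Sum = 6+14+23+34+46 = 123.
FIFO 130, EDD 143, SPT 123 → minimum 123.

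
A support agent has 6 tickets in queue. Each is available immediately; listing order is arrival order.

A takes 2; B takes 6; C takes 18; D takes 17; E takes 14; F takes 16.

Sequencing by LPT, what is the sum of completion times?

313

LPT (decreasing processing time): C D F E B A.
C: 0→18
D: 18→35
F: 35→51
E: 51→65
B: 65→71
A: 71→73
Sum = 18+35+51+65+71+73 = 313.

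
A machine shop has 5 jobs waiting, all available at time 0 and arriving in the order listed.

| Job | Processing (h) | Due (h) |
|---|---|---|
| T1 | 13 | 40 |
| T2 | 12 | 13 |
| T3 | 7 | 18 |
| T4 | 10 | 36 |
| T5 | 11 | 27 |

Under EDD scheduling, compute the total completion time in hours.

154

EDD (increasing due date): T2 T3 T5 T4 T1.
T2: 0→12
T3: 12→19
T5: 19→30
T4: 30→40
T1: 40→53
Sum = 12+19+30+40+53 = 154.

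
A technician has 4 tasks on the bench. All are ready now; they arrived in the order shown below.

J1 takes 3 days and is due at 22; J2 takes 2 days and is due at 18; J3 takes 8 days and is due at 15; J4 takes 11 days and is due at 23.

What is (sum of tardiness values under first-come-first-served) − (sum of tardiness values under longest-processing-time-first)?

FIFO (arrival order): J1 J2 J3 J4.
J1: 0→3, due 22, tardiness 0
J2: 3→5, due 18, tardiness 0
J3: 5→13, due 15, tardiness 0
J4: 13→24, due 23, tardiness 1
Sum = 0+0+0+1 = 1.
LPT (decreasing processing time): J4 J3 J1 J2.
J4: 0→11, due 23, tardiness 0
J3: 11→19, due 15, tardiness 4
J1: 19→22, due 22, tardiness 0
J2: 22→24, due 18, tardiness 6
Sum = 0+4+0+6 = 10.
Difference = 1 − 10 = -9.

-9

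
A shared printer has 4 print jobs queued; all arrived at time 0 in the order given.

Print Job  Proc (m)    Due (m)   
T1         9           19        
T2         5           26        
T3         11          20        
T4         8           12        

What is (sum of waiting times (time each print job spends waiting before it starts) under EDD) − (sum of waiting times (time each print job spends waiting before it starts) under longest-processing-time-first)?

EDD (increasing due date): T4 T1 T3 T2.
T4: waits 0, runs 0→8
T1: waits 8, runs 8→17
T3: waits 17, runs 17→28
T2: waits 28, runs 28→33
Sum = 0+8+17+28 = 53.
LPT (decreasing processing time): T3 T1 T4 T2.
T3: waits 0, runs 0→11
T1: waits 11, runs 11→20
T4: waits 20, runs 20→28
T2: waits 28, runs 28→33
Sum = 0+11+20+28 = 59.
Difference = 53 − 59 = -6.

-6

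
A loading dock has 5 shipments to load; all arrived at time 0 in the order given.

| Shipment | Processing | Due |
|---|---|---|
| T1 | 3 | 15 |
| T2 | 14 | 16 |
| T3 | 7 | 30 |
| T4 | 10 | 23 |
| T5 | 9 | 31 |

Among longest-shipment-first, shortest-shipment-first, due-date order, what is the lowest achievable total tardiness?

21

LPT (decreasing processing time): T2 T4 T5 T3 T1.
T2: 0→14, due 16, tardiness 0
T4: 14→24, due 23, tardiness 1
T5: 24→33, due 31, tardiness 2
T3: 33→40, due 30, tardiness 10
T1: 40→43, due 15, tardiness 28
Sum = 0+1+2+10+28 = 41.
SPT (increasing processing time): T1 T3 T5 T4 T2.
T1: 0→3, due 15, tardiness 0
T3: 3→10, due 30, tardiness 0
T5: 10→19, due 31, tardiness 0
T4: 19→29, due 23, tardiness 6
T2: 29→43, due 16, tardiness 27
Sum = 0+0+0+6+27 = 33.
EDD (increasing due date): T1 T2 T4 T3 T5.
T1: 0→3, due 15, tardiness 0
T2: 3→17, due 16, tardiness 1
T4: 17→27, due 23, tardiness 4
T3: 27→34, due 30, tardiness 4
T5: 34→43, due 31, tardiness 12
Sum = 0+1+4+4+12 = 21.
LPT 41, SPT 33, EDD 21 → minimum 21.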